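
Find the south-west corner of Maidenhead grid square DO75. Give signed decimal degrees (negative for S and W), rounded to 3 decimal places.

55.000, -106.000

Field D=3, O=14: +3·20° lon, +14·10° lat → SW at lon -120°, lat 50°.
Square 7, 5: +7·2° lon, +5·1° lat → SW at lon -106°, lat 55°.
latitude 55.000, longitude -106.000.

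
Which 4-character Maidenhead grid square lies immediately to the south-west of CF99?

CF88

Longitude square 9; −1 → 8.
Latitude square 9; −1 → 8.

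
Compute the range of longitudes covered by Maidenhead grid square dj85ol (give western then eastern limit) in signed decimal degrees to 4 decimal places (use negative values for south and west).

-102.8333, -102.7500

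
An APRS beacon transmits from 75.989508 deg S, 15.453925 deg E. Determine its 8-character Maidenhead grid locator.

JB74ra42

Offset from 180°W / 90°S: lon 195.45392°, lat 14.01049°.
Field (20°×10°, letters A–R): 195.45392/20 → 9 → J, 14.01049/10 → 1 → B; chars JB.
Square (2°×1°, digits 0–9): 15.45392/2 → 7, 4.01049/1 → 4; chars 74.
Subsquare (5′×2.5′, letters a–x): 1.45392/0.0833333 → 17 → r, 0.01049/0.0416667 → 0 → a; chars ra.
Extended square (30″×15″, digits 0–9): 0.03726/0.00833333 → 4, 0.01049/0.00416667 → 2; chars 42.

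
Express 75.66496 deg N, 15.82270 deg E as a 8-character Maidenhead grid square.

JQ75vp89

Add 180° to longitude and 90° to latitude: 195.82270, 165.66496.
Field (20°×10°, letters A–R): 195.82270/20 → 9 → J, 165.66496/10 → 16 → Q; chars JQ.
Square (2°×1°, digits 0–9): 15.82270/2 → 7, 5.66496/1 → 5; chars 75.
Subsquare (5′×2.5′, letters a–x): 1.82270/0.0833333 → 21 → v, 0.66496/0.0416667 → 15 → p; chars vp.
Extended square (30″×15″, digits 0–9): 0.07270/0.00833333 → 8, 0.03996/0.00416667 → 9; chars 89.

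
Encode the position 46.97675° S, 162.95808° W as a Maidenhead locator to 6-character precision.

AE83ma

Add 180° to longitude and 90° to latitude: 17.0419, 43.0232.
Field: lon ⌊17.0419/20⌋ = 0 → A; lat ⌊43.0232/10⌋ = 4 → E.
Square: lon ⌊17.0419/2⌋ = 8; lat ⌊3.0232/1⌋ = 3.
Subsquare: lon ⌊1.0419/0.0833333⌋ = 12 → m; lat ⌊0.0232/0.0416667⌋ = 0 → a.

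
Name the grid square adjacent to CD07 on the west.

BD97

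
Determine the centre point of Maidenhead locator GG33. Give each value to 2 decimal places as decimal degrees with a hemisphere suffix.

26.50° S, 53.00° W

Field G=6, G=6: +6·20° lon, +6·10° lat → SW at lon -60°, lat -30°.
Square 3, 3: +3·2° lon, +3·1° lat → SW at lon -54°, lat -27°.
Cell spans 2° lon × 1° lat. Centre is SW corner plus half of each.
latitude 26.50° S, longitude 53.00° W.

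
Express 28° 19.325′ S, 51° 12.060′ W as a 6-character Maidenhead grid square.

GG41jq

Shift to the Maidenhead origin (180°W, 90°S): lon 128.7990, lat 61.6779.
Field: lon ⌊128.7990/20⌋ = 6 → G; lat ⌊61.6779/10⌋ = 6 → G.
Square: lon ⌊8.7990/2⌋ = 4; lat ⌊1.6779/1⌋ = 1.
Subsquare: lon ⌊0.7990/0.0833333⌋ = 9 → j; lat ⌊0.6779/0.0416667⌋ = 16 → q.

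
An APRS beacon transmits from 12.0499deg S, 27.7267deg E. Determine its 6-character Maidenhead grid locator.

Shift to the Maidenhead origin (180°W, 90°S): lon 207.7267, lat 77.9501.
Field: 207.7267/20 → 10 → K, 77.9501/10 → 7 → H; chars KH.
Square: 7.7267/2 → 3, 7.9501/1 → 7; chars 37.
Subsquare: 1.7267/0.0833333 → 20 → u, 0.9501/0.0416667 → 22 → w; chars uw.

KH37uw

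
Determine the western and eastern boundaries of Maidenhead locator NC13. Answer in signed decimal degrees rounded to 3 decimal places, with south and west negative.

Field N=13, C=2: +13·20° lon, +2·10° lat → SW at lon 80°, lat -70°.
Square 1, 3: +1·2° lon, +3·1° lat → SW at lon 82°, lat -67°.
Cell spans 2° lon × 1° lat.
west 82.000, east 84.000.

82.000, 84.000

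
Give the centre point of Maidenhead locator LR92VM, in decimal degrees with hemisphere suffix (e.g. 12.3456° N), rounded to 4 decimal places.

82.5208° N, 59.7917° E

Field L=11, R=17: +11·20° lon, +17·10° lat → SW at lon 40°, lat 80°.
Square 9, 2: +9·2° lon, +2·1° lat → SW at lon 58°, lat 82°.
Subsquare v=21, m=12: +21·0.0833333° lon, +12·0.0416667° lat → SW at lon 59.75°, lat 82.5°.
Cell spans 0.0833333° lon × 0.0416667° lat. Centre is SW corner plus half of each.
latitude 82.5208° N, longitude 59.7917° E.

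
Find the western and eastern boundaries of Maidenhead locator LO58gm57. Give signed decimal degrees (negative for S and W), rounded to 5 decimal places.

50.54167, 50.55000

Field L=11, O=14: +11·20° lon, +14·10° lat → SW at lon 40°, lat 50°.
Square 5, 8: +5·2° lon, +8·1° lat → SW at lon 50°, lat 58°.
Subsquare g=6, m=12: +6·0.0833333° lon, +12·0.0416667° lat → SW at lon 50.5°, lat 58.5°.
Extended square 5, 7: +5·0.00833333° lon, +7·0.00416667° lat → SW at lon 50.5417°, lat 58.5292°.
Cell spans 0.00833333° lon × 0.00416667° lat.
west 50.54167, east 50.55000.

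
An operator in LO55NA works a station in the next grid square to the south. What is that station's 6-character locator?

Latitude subsquare a = 0; −1 → -1, wraps to 23 = x, carry into square.
Latitude square 5; −1 → 4.
The longitude characters are unchanged.

LO54nx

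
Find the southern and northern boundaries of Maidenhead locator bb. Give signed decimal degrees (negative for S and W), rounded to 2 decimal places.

-80.00, -70.00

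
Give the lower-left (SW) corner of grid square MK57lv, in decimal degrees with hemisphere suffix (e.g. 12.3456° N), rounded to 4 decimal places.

Field M=12, K=10: +12·20° lon, +10·10° lat → SW at lon 60°, lat 10°.
Square 5, 7: +5·2° lon, +7·1° lat → SW at lon 70°, lat 17°.
Subsquare l=11, v=21: +11·0.0833333° lon, +21·0.0416667° lat → SW at lon 70.9167°, lat 17.875°.
latitude 17.8750° N, longitude 70.9167° E.

17.8750° N, 70.9167° E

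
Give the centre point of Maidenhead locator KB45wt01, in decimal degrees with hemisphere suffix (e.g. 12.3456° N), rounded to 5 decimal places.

74.20208° S, 29.83750° E

Field K=10, B=1: +10·20° lon, +1·10° lat → SW at lon 20°, lat -80°.
Square 4, 5: +4·2° lon, +5·1° lat → SW at lon 28°, lat -75°.
Subsquare w=22, t=19: +22·0.0833333° lon, +19·0.0416667° lat → SW at lon 29.8333°, lat -74.2083°.
Extended square 0, 1: +0·0.00833333° lon, +1·0.00416667° lat → SW at lon 29.8333°, lat -74.2042°.
Cell spans 0.00833333° lon × 0.00416667° lat. Centre is SW corner plus half of each.
latitude 74.20208° S, longitude 29.83750° E.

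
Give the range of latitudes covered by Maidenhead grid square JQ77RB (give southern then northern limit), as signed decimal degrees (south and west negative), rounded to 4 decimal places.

77.0417, 77.0833

Field J=9, Q=16: +9·20° lon, +16·10° lat → SW at lon 0°, lat 70°.
Square 7, 7: +7·2° lon, +7·1° lat → SW at lon 14°, lat 77°.
Subsquare r=17, b=1: +17·0.0833333° lon, +1·0.0416667° lat → SW at lon 15.4167°, lat 77.0417°.
Cell spans 0.0833333° lon × 0.0416667° lat.
south 77.0417, north 77.0833.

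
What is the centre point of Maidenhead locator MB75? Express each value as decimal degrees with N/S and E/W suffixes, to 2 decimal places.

74.50° S, 75.00° E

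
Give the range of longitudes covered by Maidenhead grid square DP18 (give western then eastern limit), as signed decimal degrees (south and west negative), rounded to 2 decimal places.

-118.00, -116.00

Field D=3, P=15: +3·20° lon, +15·10° lat → SW at lon -120°, lat 60°.
Square 1, 8: +1·2° lon, +8·1° lat → SW at lon -118°, lat 68°.
Cell spans 2° lon × 1° lat.
west -118.00, east -116.00.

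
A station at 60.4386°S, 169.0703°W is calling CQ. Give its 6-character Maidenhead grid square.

Add 180° to longitude and 90° to latitude: 10.9297, 29.5614.
Field (20°×10°, letters A–R): 10.9297/20 → 0 → A, 29.5614/10 → 2 → C; chars AC.
Square (2°×1°, digits 0–9): 10.9297/2 → 5, 9.5614/1 → 9; chars 59.
Subsquare (5′×2.5′, letters a–x): 0.9297/0.0833333 → 11 → l, 0.5614/0.0416667 → 13 → n; chars ln.

AC59ln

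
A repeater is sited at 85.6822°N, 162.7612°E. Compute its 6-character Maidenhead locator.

RR15jq

Add 180° to longitude and 90° to latitude: 342.7612, 175.6822.
Field: 342.7612/20 → 17 → R, 175.6822/10 → 17 → R; chars RR.
Square: 2.7612/2 → 1, 5.6822/1 → 5; chars 15.
Subsquare: 0.7612/0.0833333 → 9 → j, 0.6822/0.0416667 → 16 → q; chars jq.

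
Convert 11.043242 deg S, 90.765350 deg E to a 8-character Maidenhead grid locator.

Shift to the Maidenhead origin (180°W, 90°S): lon 270.76535, lat 78.95676.
Field (20°×10°, letters A–R): lon ⌊270.76535/20⌋ = 13 → N; lat ⌊78.95676/10⌋ = 7 → H.
Square (2°×1°, digits 0–9): lon ⌊10.76535/2⌋ = 5; lat ⌊8.95676/1⌋ = 8.
Subsquare (5′×2.5′, letters a–x): lon ⌊0.76535/0.0833333⌋ = 9 → j; lat ⌊0.95676/0.0416667⌋ = 22 → w.
Extended square (30″×15″, digits 0–9): lon ⌊0.01535/0.00833333⌋ = 1; lat ⌊0.04009/0.00416667⌋ = 9.

NH58jw19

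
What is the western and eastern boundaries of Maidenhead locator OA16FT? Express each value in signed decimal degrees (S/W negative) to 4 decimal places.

Field O=14, A=0: +14·20° lon, +0·10° lat → SW at lon 100°, lat -90°.
Square 1, 6: +1·2° lon, +6·1° lat → SW at lon 102°, lat -84°.
Subsquare f=5, t=19: +5·0.0833333° lon, +19·0.0416667° lat → SW at lon 102.417°, lat -83.2083°.
Cell spans 0.0833333° lon × 0.0416667° lat.
west 102.4167, east 102.5000.

102.4167, 102.5000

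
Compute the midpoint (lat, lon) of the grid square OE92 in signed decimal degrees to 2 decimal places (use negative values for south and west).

Field O=14, E=4: +14·20° lon, +4·10° lat → SW at lon 100°, lat -50°.
Square 9, 2: +9·2° lon, +2·1° lat → SW at lon 118°, lat -48°.
Cell spans 2° lon × 1° lat. Centre is SW corner plus half of each.
latitude -47.50, longitude 119.00.

-47.50, 119.00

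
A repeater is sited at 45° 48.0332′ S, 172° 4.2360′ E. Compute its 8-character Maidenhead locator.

Shift to the Maidenhead origin (180°W, 90°S): lon 352.07060, lat 44.19945.
Field: lon ⌊352.07060/20⌋ = 17 → R; lat ⌊44.19945/10⌋ = 4 → E.
Square: lon ⌊12.07060/2⌋ = 6; lat ⌊4.19945/1⌋ = 4.
Subsquare: lon ⌊0.07060/0.0833333⌋ = 0 → a; lat ⌊0.19945/0.0416667⌋ = 4 → e.
Extended square: lon ⌊0.07060/0.00833333⌋ = 8; lat ⌊0.03278/0.00416667⌋ = 7.

RE64ae87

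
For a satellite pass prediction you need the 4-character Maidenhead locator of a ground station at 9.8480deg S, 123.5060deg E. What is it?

PI10

Shift to the Maidenhead origin (180°W, 90°S): lon 303.51, lat 80.15.
Field: lon ⌊303.51/20⌋ = 15 → P; lat ⌊80.15/10⌋ = 8 → I.
Square: lon ⌊3.51/2⌋ = 1; lat ⌊0.15/1⌋ = 0.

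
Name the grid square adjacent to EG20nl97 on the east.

EG20ol07

Longitude extended square 9; +1 → 10, wraps to 0, carry into subsquare.
Longitude subsquare n = 13; +1 → 14 = o.
The latitude characters are unchanged.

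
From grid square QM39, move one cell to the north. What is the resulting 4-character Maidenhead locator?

QN30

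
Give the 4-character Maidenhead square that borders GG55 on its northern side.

Latitude square 5; +1 → 6.
The longitude characters are unchanged.

GG56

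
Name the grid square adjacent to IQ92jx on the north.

IQ93ja

Latitude subsquare x = 23; +1 → 24, wraps to 0 = a, carry into square.
Latitude square 2; +1 → 3.
The longitude characters are unchanged.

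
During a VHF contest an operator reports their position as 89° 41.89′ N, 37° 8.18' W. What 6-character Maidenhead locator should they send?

Add 180° to longitude and 90° to latitude: 142.8637, 179.6982.
Field: lon ⌊142.8637/20⌋ = 7 → H; lat ⌊179.6982/10⌋ = 17 → R.
Square: lon ⌊2.8637/2⌋ = 1; lat ⌊9.6982/1⌋ = 9.
Subsquare: lon ⌊0.8637/0.0833333⌋ = 10 → k; lat ⌊0.6982/0.0416667⌋ = 16 → q.

HR19kq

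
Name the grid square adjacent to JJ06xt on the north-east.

Longitude subsquare x = 23; +1 → 24, wraps to 0 = a, carry into square.
Longitude square 0; +1 → 1.
Latitude subsquare t = 19; +1 → 20 = u.

JJ16au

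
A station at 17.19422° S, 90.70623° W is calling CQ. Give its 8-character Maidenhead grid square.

Shift to the Maidenhead origin (180°W, 90°S): lon 89.29377, lat 72.80578.
Field: 89.29377/20 → 4 → E, 72.80578/10 → 7 → H; chars EH.
Square: 9.29377/2 → 4, 2.80578/1 → 2; chars 42.
Subsquare: 1.29377/0.0833333 → 15 → p, 0.80578/0.0416667 → 19 → t; chars pt.
Extended square: 0.04377/0.00833333 → 5, 0.01411/0.00416667 → 3; chars 53.

EH42pt53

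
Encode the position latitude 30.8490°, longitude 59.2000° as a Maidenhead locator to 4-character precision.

Shift to the Maidenhead origin (180°W, 90°S): lon 239.20, lat 120.85.
Field: lon ⌊239.20/20⌋ = 11 → L; lat ⌊120.85/10⌋ = 12 → M.
Square: lon ⌊19.20/2⌋ = 9; lat ⌊0.85/1⌋ = 0.

LM90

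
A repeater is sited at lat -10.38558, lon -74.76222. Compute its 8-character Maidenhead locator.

FH29oo87

Shift to the Maidenhead origin (180°W, 90°S): lon 105.23778, lat 79.61442.
Field: 105.23778/20 → 5 → F, 79.61442/10 → 7 → H; chars FH.
Square: 5.23778/2 → 2, 9.61442/1 → 9; chars 29.
Subsquare: 1.23778/0.0833333 → 14 → o, 0.61442/0.0416667 → 14 → o; chars oo.
Extended square: 0.07111/0.00833333 → 8, 0.03109/0.00416667 → 7; chars 87.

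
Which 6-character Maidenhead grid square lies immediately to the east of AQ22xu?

AQ32au

Longitude subsquare x = 23; +1 → 24, wraps to 0 = a, carry into square.
Longitude square 2; +1 → 3.
The latitude characters are unchanged.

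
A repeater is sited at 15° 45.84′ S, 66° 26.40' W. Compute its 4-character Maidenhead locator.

FH64

Offset from 180°W / 90°S: lon 113.56°, lat 74.24°.
Field: lon ⌊113.56/20⌋ = 5 → F; lat ⌊74.24/10⌋ = 7 → H.
Square: lon ⌊13.56/2⌋ = 6; lat ⌊4.24/1⌋ = 4.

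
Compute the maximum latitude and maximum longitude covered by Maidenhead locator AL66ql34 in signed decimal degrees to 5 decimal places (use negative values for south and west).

Field A=0, L=11: +0·20° lon, +11·10° lat → SW at lon -180°, lat 20°.
Square 6, 6: +6·2° lon, +6·1° lat → SW at lon -168°, lat 26°.
Subsquare q=16, l=11: +16·0.0833333° lon, +11·0.0416667° lat → SW at lon -166.667°, lat 26.4583°.
Extended square 3, 4: +3·0.00833333° lon, +4·0.00416667° lat → SW at lon -166.642°, lat 26.475°.
Cell spans 0.00833333° lon × 0.00416667° lat. NE corner is SW corner plus one full cell.
latitude 26.47917, longitude -166.63333.

26.47917, -166.63333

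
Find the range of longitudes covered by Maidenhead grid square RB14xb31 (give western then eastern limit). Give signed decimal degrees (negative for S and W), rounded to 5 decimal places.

163.94167, 163.95000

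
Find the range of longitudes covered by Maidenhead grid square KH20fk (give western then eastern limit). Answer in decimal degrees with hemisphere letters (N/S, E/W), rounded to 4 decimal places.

24.4167° E, 24.5000° E

Field K=10, H=7: +10·20° lon, +7·10° lat → SW at lon 20°, lat -20°.
Square 2, 0: +2·2° lon, +0·1° lat → SW at lon 24°, lat -20°.
Subsquare f=5, k=10: +5·0.0833333° lon, +10·0.0416667° lat → SW at lon 24.4167°, lat -19.5833°.
Cell spans 0.0833333° lon × 0.0416667° lat.
west 24.4167° E, east 24.5000° E.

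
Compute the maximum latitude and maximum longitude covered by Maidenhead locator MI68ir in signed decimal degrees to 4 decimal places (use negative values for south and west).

-1.2500, 72.7500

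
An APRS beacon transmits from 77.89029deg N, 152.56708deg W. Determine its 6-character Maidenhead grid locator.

BQ37rv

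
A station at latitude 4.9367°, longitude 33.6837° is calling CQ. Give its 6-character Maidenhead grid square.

KJ64uw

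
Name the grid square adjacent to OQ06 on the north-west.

Longitude square 0; −1 → -1, wraps to 9, carry into field.
Longitude field O = 14; −1 → 13 = N.
Latitude square 6; +1 → 7.

NQ97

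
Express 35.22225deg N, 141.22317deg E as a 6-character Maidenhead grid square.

QM05of

Offset from 180°W / 90°S: lon 321.2232°, lat 125.2223°.
Field: lon ⌊321.2232/20⌋ = 16 → Q; lat ⌊125.2223/10⌋ = 12 → M.
Square: lon ⌊1.2232/2⌋ = 0; lat ⌊5.2223/1⌋ = 5.
Subsquare: lon ⌊1.2232/0.0833333⌋ = 14 → o; lat ⌊0.2223/0.0416667⌋ = 5 → f.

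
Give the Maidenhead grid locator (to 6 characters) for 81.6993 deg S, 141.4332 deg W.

Offset from 180°W / 90°S: lon 38.5668°, lat 8.3007°.
Field (20°×10°, letters A–R): 38.5668/20 → 1 → B, 8.3007/10 → 0 → A; chars BA.
Square (2°×1°, digits 0–9): 18.5668/2 → 9, 8.3007/1 → 8; chars 98.
Subsquare (5′×2.5′, letters a–x): 0.5668/0.0833333 → 6 → g, 0.3007/0.0416667 → 7 → h; chars gh.

BA98gh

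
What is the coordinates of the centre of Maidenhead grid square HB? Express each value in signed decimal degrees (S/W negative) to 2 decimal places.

-75.00, -30.00

Field H=7, B=1: +7·20° lon, +1·10° lat → SW at lon -40°, lat -80°.
Cell spans 20° lon × 10° lat. Centre is SW corner plus half of each.
latitude -75.00, longitude -30.00.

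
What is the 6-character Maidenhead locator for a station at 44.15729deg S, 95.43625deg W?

EE25gu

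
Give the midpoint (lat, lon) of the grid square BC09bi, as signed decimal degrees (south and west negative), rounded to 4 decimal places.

-60.6458, -159.8750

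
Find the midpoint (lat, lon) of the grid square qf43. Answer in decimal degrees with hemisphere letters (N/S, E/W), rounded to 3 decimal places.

36.500° S, 149.000° E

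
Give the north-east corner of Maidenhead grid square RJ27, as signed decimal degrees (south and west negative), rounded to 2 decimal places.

Field R=17, J=9: +17·20° lon, +9·10° lat → SW at lon 160°, lat 0°.
Square 2, 7: +2·2° lon, +7·1° lat → SW at lon 164°, lat 7°.
Cell spans 2° lon × 1° lat. NE corner is SW corner plus one full cell.
latitude 8.00, longitude 166.00.

8.00, 166.00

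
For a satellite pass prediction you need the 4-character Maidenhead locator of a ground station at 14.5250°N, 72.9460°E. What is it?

Shift to the Maidenhead origin (180°W, 90°S): lon 252.95, lat 104.53.
Field: lon ⌊252.95/20⌋ = 12 → M; lat ⌊104.53/10⌋ = 10 → K.
Square: lon ⌊12.95/2⌋ = 6; lat ⌊4.53/1⌋ = 4.

MK64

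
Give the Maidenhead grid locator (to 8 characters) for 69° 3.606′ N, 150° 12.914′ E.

QP59cb54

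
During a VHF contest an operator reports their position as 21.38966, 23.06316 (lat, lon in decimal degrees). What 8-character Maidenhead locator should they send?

KL11mj73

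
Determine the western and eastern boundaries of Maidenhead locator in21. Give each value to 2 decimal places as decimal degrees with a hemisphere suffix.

16.00° W, 14.00° W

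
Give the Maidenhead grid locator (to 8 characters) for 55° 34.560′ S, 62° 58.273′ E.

Shift to the Maidenhead origin (180°W, 90°S): lon 242.97122, lat 34.42400.
Field (20°×10°, letters A–R): lon ⌊242.97122/20⌋ = 12 → M; lat ⌊34.42400/10⌋ = 3 → D.
Square (2°×1°, digits 0–9): lon ⌊2.97122/2⌋ = 1; lat ⌊4.42400/1⌋ = 4.
Subsquare (5′×2.5′, letters a–x): lon ⌊0.97122/0.0833333⌋ = 11 → l; lat ⌊0.42400/0.0416667⌋ = 10 → k.
Extended square (30″×15″, digits 0–9): lon ⌊0.05455/0.00833333⌋ = 6; lat ⌊0.00733/0.00416667⌋ = 1.

MD14lk61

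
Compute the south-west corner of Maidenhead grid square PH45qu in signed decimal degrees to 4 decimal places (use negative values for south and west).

Field P=15, H=7: +15·20° lon, +7·10° lat → SW at lon 120°, lat -20°.
Square 4, 5: +4·2° lon, +5·1° lat → SW at lon 128°, lat -15°.
Subsquare q=16, u=20: +16·0.0833333° lon, +20·0.0416667° lat → SW at lon 129.333°, lat -14.1667°.
latitude -14.1667, longitude 129.3333.

-14.1667, 129.3333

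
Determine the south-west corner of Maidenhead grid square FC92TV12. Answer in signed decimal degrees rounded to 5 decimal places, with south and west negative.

-67.11667, -60.40833

Field F=5, C=2: +5·20° lon, +2·10° lat → SW at lon -80°, lat -70°.
Square 9, 2: +9·2° lon, +2·1° lat → SW at lon -62°, lat -68°.
Subsquare t=19, v=21: +19·0.0833333° lon, +21·0.0416667° lat → SW at lon -60.4167°, lat -67.125°.
Extended square 1, 2: +1·0.00833333° lon, +2·0.00416667° lat → SW at lon -60.4083°, lat -67.1167°.
latitude -67.11667, longitude -60.40833.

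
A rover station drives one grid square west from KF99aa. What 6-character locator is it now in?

KF89xa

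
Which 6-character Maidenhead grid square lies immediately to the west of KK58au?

Longitude subsquare a = 0; −1 → -1, wraps to 23 = x, carry into square.
Longitude square 5; −1 → 4.
The latitude characters are unchanged.

KK48xu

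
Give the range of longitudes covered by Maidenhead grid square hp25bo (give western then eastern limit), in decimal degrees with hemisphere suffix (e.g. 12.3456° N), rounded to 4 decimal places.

Field H=7, P=15: +7·20° lon, +15·10° lat → SW at lon -40°, lat 60°.
Square 2, 5: +2·2° lon, +5·1° lat → SW at lon -36°, lat 65°.
Subsquare b=1, o=14: +1·0.0833333° lon, +14·0.0416667° lat → SW at lon -35.9167°, lat 65.5833°.
Cell spans 0.0833333° lon × 0.0416667° lat.
west 35.9167° W, east 35.8333° W.

35.9167° W, 35.8333° W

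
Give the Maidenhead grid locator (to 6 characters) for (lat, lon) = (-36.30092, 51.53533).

LF53sq

Shift to the Maidenhead origin (180°W, 90°S): lon 231.5353, lat 53.6991.
Field: 231.5353/20 → 11 → L, 53.6991/10 → 5 → F; chars LF.
Square: 11.5353/2 → 5, 3.6991/1 → 3; chars 53.
Subsquare: 1.5353/0.0833333 → 18 → s, 0.6991/0.0416667 → 16 → q; chars sq.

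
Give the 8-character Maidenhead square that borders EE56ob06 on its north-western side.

Longitude extended square 0; −1 → -1, wraps to 9, carry into subsquare.
Longitude subsquare o = 14; −1 → 13 = n.
Latitude extended square 6; +1 → 7.

EE56nb97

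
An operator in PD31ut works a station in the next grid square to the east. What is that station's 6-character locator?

PD31vt

Longitude subsquare u = 20; +1 → 21 = v.
The latitude characters are unchanged.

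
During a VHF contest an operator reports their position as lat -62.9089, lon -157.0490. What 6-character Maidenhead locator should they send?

BC17lc

Offset from 180°W / 90°S: lon 22.9510°, lat 27.0911°.
Field: 22.9510/20 → 1 → B, 27.0911/10 → 2 → C; chars BC.
Square: 2.9510/2 → 1, 7.0911/1 → 7; chars 17.
Subsquare: 0.9510/0.0833333 → 11 → l, 0.0911/0.0416667 → 2 → c; chars lc.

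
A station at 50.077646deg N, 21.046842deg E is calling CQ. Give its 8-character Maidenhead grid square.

KO00mb58

Offset from 180°W / 90°S: lon 201.04684°, lat 140.07765°.
Field: 201.04684/20 → 10 → K, 140.07765/10 → 14 → O; chars KO.
Square: 1.04684/2 → 0, 0.07765/1 → 0; chars 00.
Subsquare: 1.04684/0.0833333 → 12 → m, 0.07765/0.0416667 → 1 → b; chars mb.
Extended square: 0.04684/0.00833333 → 5, 0.03598/0.00416667 → 8; chars 58.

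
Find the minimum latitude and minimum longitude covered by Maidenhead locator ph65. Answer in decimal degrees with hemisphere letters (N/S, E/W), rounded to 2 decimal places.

15.00° S, 132.00° E

Field P=15, H=7: +15·20° lon, +7·10° lat → SW at lon 120°, lat -20°.
Square 6, 5: +6·2° lon, +5·1° lat → SW at lon 132°, lat -15°.
latitude 15.00° S, longitude 132.00° E.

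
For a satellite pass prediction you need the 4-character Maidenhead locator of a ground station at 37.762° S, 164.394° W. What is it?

AF72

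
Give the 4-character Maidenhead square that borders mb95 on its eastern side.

Longitude square 9; +1 → 10, wraps to 0, carry into field.
Longitude field M = 12; +1 → 13 = N.
The latitude characters are unchanged.

NB05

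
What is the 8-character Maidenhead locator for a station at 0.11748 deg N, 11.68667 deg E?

Add 180° to longitude and 90° to latitude: 191.68667, 90.11748.
Field: lon ⌊191.68667/20⌋ = 9 → J; lat ⌊90.11748/10⌋ = 9 → J.
Square: lon ⌊11.68667/2⌋ = 5; lat ⌊0.11748/1⌋ = 0.
Subsquare: lon ⌊1.68667/0.0833333⌋ = 20 → u; lat ⌊0.11748/0.0416667⌋ = 2 → c.
Extended square: lon ⌊0.02000/0.00833333⌋ = 2; lat ⌊0.03415/0.00416667⌋ = 8.

JJ50uc28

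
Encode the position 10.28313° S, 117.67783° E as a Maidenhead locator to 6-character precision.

OH89ur

Offset from 180°W / 90°S: lon 297.6778°, lat 79.7169°.
Field: 297.6778/20 → 14 → O, 79.7169/10 → 7 → H; chars OH.
Square: 17.6778/2 → 8, 9.7169/1 → 9; chars 89.
Subsquare: 1.6778/0.0833333 → 20 → u, 0.7169/0.0416667 → 17 → r; chars ur.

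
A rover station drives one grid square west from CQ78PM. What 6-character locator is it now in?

CQ78om

Longitude subsquare p = 15; −1 → 14 = o.
The latitude characters are unchanged.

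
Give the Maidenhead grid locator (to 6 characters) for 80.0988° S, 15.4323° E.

JA79rv

Offset from 180°W / 90°S: lon 195.4323°, lat 9.9012°.
Field: lon ⌊195.4323/20⌋ = 9 → J; lat ⌊9.9012/10⌋ = 0 → A.
Square: lon ⌊15.4323/2⌋ = 7; lat ⌊9.9012/1⌋ = 9.
Subsquare: lon ⌊1.4323/0.0833333⌋ = 17 → r; lat ⌊0.9012/0.0416667⌋ = 21 → v.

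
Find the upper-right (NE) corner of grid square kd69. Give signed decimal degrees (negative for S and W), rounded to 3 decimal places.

-50.000, 34.000

Field K=10, D=3: +10·20° lon, +3·10° lat → SW at lon 20°, lat -60°.
Square 6, 9: +6·2° lon, +9·1° lat → SW at lon 32°, lat -51°.
Cell spans 2° lon × 1° lat. NE corner is SW corner plus one full cell.
latitude -50.000, longitude 34.000.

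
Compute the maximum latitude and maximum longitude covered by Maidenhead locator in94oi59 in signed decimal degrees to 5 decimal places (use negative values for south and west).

44.37500, -0.78333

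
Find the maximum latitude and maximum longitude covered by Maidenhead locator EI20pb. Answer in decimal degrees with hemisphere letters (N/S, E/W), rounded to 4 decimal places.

Field E=4, I=8: +4·20° lon, +8·10° lat → SW at lon -100°, lat -10°.
Square 2, 0: +2·2° lon, +0·1° lat → SW at lon -96°, lat -10°.
Subsquare p=15, b=1: +15·0.0833333° lon, +1·0.0416667° lat → SW at lon -94.75°, lat -9.95833°.
Cell spans 0.0833333° lon × 0.0416667° lat. NE corner is SW corner plus one full cell.
latitude 9.9167° S, longitude 94.6667° W.

9.9167° S, 94.6667° W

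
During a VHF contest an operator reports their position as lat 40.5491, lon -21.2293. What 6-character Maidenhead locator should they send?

HN90jn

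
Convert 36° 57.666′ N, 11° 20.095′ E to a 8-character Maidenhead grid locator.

JM56qx00

Shift to the Maidenhead origin (180°W, 90°S): lon 191.33492, lat 126.96110.
Field: 191.33492/20 → 9 → J, 126.96110/10 → 12 → M; chars JM.
Square: 11.33492/2 → 5, 6.96110/1 → 6; chars 56.
Subsquare: 1.33492/0.0833333 → 16 → q, 0.96110/0.0416667 → 23 → x; chars qx.
Extended square: 0.00158/0.00833333 → 0, 0.00277/0.00416667 → 0; chars 00.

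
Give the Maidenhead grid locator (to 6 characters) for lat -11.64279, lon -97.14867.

Shift to the Maidenhead origin (180°W, 90°S): lon 82.8513, lat 78.3572.
Field (20°×10°, letters A–R): 82.8513/20 → 4 → E, 78.3572/10 → 7 → H; chars EH.
Square (2°×1°, digits 0–9): 2.8513/2 → 1, 8.3572/1 → 8; chars 18.
Subsquare (5′×2.5′, letters a–x): 0.8513/0.0833333 → 10 → k, 0.3572/0.0416667 → 8 → i; chars ki.

EH18ki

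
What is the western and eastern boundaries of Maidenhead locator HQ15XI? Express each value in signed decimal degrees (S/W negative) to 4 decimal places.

Field H=7, Q=16: +7·20° lon, +16·10° lat → SW at lon -40°, lat 70°.
Square 1, 5: +1·2° lon, +5·1° lat → SW at lon -38°, lat 75°.
Subsquare x=23, i=8: +23·0.0833333° lon, +8·0.0416667° lat → SW at lon -36.0833°, lat 75.3333°.
Cell spans 0.0833333° lon × 0.0416667° lat.
west -36.0833, east -36.0000.

-36.0833, -36.0000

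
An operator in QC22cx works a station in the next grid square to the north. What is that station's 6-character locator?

Latitude subsquare x = 23; +1 → 24, wraps to 0 = a, carry into square.
Latitude square 2; +1 → 3.
The longitude characters are unchanged.

QC23ca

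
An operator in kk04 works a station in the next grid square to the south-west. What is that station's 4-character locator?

Longitude square 0; −1 → -1, wraps to 9, carry into field.
Longitude field K = 10; −1 → 9 = J.
Latitude square 4; −1 → 3.

JK93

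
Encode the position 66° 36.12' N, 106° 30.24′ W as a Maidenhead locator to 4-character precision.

DP66

Offset from 180°W / 90°S: lon 73.50°, lat 156.60°.
Field (20°×10°, letters A–R): lon ⌊73.50/20⌋ = 3 → D; lat ⌊156.60/10⌋ = 15 → P.
Square (2°×1°, digits 0–9): lon ⌊13.50/2⌋ = 6; lat ⌊6.60/1⌋ = 6.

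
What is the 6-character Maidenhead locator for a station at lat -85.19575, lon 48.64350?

Add 180° to longitude and 90° to latitude: 228.6435, 4.8042.
Field: lon ⌊228.6435/20⌋ = 11 → L; lat ⌊4.8042/10⌋ = 0 → A.
Square: lon ⌊8.6435/2⌋ = 4; lat ⌊4.8042/1⌋ = 4.
Subsquare: lon ⌊0.6435/0.0833333⌋ = 7 → h; lat ⌊0.8042/0.0416667⌋ = 19 → t.

LA44ht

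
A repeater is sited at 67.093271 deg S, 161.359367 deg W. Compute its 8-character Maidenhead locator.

AC92hv67

Offset from 180°W / 90°S: lon 18.64063°, lat 22.90673°.
Field: 18.64063/20 → 0 → A, 22.90673/10 → 2 → C; chars AC.
Square: 18.64063/2 → 9, 2.90673/1 → 2; chars 92.
Subsquare: 0.64063/0.0833333 → 7 → h, 0.90673/0.0416667 → 21 → v; chars hv.
Extended square: 0.05730/0.00833333 → 6, 0.03173/0.00416667 → 7; chars 67.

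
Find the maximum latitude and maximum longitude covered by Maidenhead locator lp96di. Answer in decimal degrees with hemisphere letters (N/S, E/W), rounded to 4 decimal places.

66.3750° N, 58.3333° E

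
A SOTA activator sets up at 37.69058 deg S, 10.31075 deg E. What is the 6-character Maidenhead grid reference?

Shift to the Maidenhead origin (180°W, 90°S): lon 190.3108, lat 52.3094.
Field (20°×10°, letters A–R): lon ⌊190.3108/20⌋ = 9 → J; lat ⌊52.3094/10⌋ = 5 → F.
Square (2°×1°, digits 0–9): lon ⌊10.3108/2⌋ = 5; lat ⌊2.3094/1⌋ = 2.
Subsquare (5′×2.5′, letters a–x): lon ⌊0.3108/0.0833333⌋ = 3 → d; lat ⌊0.3094/0.0416667⌋ = 7 → h.

JF52dh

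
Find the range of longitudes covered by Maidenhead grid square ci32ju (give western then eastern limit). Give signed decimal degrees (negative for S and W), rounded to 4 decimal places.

-133.2500, -133.1667

Field C=2, I=8: +2·20° lon, +8·10° lat → SW at lon -140°, lat -10°.
Square 3, 2: +3·2° lon, +2·1° lat → SW at lon -134°, lat -8°.
Subsquare j=9, u=20: +9·0.0833333° lon, +20·0.0416667° lat → SW at lon -133.25°, lat -7.16667°.
Cell spans 0.0833333° lon × 0.0416667° lat.
west -133.2500, east -133.1667.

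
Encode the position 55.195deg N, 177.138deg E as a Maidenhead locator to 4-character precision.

Offset from 180°W / 90°S: lon 357.14°, lat 145.19°.
Field (20°×10°, letters A–R): lon ⌊357.14/20⌋ = 17 → R; lat ⌊145.19/10⌋ = 14 → O.
Square (2°×1°, digits 0–9): lon ⌊17.14/2⌋ = 8; lat ⌊5.19/1⌋ = 5.

RO85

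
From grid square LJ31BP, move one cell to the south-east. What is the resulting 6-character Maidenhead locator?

LJ31co

Longitude subsquare b = 1; +1 → 2 = c.
Latitude subsquare p = 15; −1 → 14 = o.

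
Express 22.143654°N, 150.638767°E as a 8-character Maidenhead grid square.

Shift to the Maidenhead origin (180°W, 90°S): lon 330.63877, lat 112.14365.
Field (20°×10°, letters A–R): lon ⌊330.63877/20⌋ = 16 → Q; lat ⌊112.14365/10⌋ = 11 → L.
Square (2°×1°, digits 0–9): lon ⌊10.63877/2⌋ = 5; lat ⌊2.14365/1⌋ = 2.
Subsquare (5′×2.5′, letters a–x): lon ⌊0.63877/0.0833333⌋ = 7 → h; lat ⌊0.14365/0.0416667⌋ = 3 → d.
Extended square (30″×15″, digits 0–9): lon ⌊0.05543/0.00833333⌋ = 6; lat ⌊0.01865/0.00416667⌋ = 4.

QL52hd64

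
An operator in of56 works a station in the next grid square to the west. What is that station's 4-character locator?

Longitude square 5; −1 → 4.
The latitude characters are unchanged.

OF46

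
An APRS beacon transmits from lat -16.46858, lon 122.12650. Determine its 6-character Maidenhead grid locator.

PH13bm

Shift to the Maidenhead origin (180°W, 90°S): lon 302.1265, lat 73.5314.
Field (20°×10°, letters A–R): 302.1265/20 → 15 → P, 73.5314/10 → 7 → H; chars PH.
Square (2°×1°, digits 0–9): 2.1265/2 → 1, 3.5314/1 → 3; chars 13.
Subsquare (5′×2.5′, letters a–x): 0.1265/0.0833333 → 1 → b, 0.5314/0.0416667 → 12 → m; chars bm.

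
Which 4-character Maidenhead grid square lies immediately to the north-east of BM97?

CM08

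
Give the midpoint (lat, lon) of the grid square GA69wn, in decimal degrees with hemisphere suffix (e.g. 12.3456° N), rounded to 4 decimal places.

80.4375° S, 46.1250° W

Field G=6, A=0: +6·20° lon, +0·10° lat → SW at lon -60°, lat -90°.
Square 6, 9: +6·2° lon, +9·1° lat → SW at lon -48°, lat -81°.
Subsquare w=22, n=13: +22·0.0833333° lon, +13·0.0416667° lat → SW at lon -46.1667°, lat -80.4583°.
Cell spans 0.0833333° lon × 0.0416667° lat. Centre is SW corner plus half of each.
latitude 80.4375° S, longitude 46.1250° W.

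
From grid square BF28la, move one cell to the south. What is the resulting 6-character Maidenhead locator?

Latitude subsquare a = 0; −1 → -1, wraps to 23 = x, carry into square.
Latitude square 8; −1 → 7.
The longitude characters are unchanged.

BF27lx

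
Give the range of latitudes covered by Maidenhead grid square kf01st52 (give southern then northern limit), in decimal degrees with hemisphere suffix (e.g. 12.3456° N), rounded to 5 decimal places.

38.20000° S, 38.19583° S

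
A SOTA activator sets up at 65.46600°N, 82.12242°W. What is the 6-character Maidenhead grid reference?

Offset from 180°W / 90°S: lon 97.8776°, lat 155.4660°.
Field: lon ⌊97.8776/20⌋ = 4 → E; lat ⌊155.4660/10⌋ = 15 → P.
Square: lon ⌊17.8776/2⌋ = 8; lat ⌊5.4660/1⌋ = 5.
Subsquare: lon ⌊1.8776/0.0833333⌋ = 22 → w; lat ⌊0.4660/0.0416667⌋ = 11 → l.

EP85wl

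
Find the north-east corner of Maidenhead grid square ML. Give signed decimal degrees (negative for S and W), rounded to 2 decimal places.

30.00, 80.00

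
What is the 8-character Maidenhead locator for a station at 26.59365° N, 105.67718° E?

OL26uo12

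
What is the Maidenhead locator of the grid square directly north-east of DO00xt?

DO10au

Longitude subsquare x = 23; +1 → 24, wraps to 0 = a, carry into square.
Longitude square 0; +1 → 1.
Latitude subsquare t = 19; +1 → 20 = u.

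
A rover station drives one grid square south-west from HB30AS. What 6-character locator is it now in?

Longitude subsquare a = 0; −1 → -1, wraps to 23 = x, carry into square.
Longitude square 3; −1 → 2.
Latitude subsquare s = 18; −1 → 17 = r.

HB20xr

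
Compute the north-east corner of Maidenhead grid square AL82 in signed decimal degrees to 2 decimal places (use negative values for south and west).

23.00, -162.00

Field A=0, L=11: +0·20° lon, +11·10° lat → SW at lon -180°, lat 20°.
Square 8, 2: +8·2° lon, +2·1° lat → SW at lon -164°, lat 22°.
Cell spans 2° lon × 1° lat. NE corner is SW corner plus one full cell.
latitude 23.00, longitude -162.00.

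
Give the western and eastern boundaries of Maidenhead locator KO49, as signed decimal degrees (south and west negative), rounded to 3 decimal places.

28.000, 30.000

Field K=10, O=14: +10·20° lon, +14·10° lat → SW at lon 20°, lat 50°.
Square 4, 9: +4·2° lon, +9·1° lat → SW at lon 28°, lat 59°.
Cell spans 2° lon × 1° lat.
west 28.000, east 30.000.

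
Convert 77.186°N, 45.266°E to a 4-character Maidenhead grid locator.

Add 180° to longitude and 90° to latitude: 225.27, 167.19.
Field: lon ⌊225.27/20⌋ = 11 → L; lat ⌊167.19/10⌋ = 16 → Q.
Square: lon ⌊5.27/2⌋ = 2; lat ⌊7.19/1⌋ = 7.

LQ27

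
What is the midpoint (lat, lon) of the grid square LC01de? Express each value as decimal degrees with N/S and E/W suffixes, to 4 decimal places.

Field L=11, C=2: +11·20° lon, +2·10° lat → SW at lon 40°, lat -70°.
Square 0, 1: +0·2° lon, +1·1° lat → SW at lon 40°, lat -69°.
Subsquare d=3, e=4: +3·0.0833333° lon, +4·0.0416667° lat → SW at lon 40.25°, lat -68.8333°.
Cell spans 0.0833333° lon × 0.0416667° lat. Centre is SW corner plus half of each.
latitude 68.8125° S, longitude 40.2917° E.

68.8125° S, 40.2917° E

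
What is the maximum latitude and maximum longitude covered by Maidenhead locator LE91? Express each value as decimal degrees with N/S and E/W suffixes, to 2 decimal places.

Field L=11, E=4: +11·20° lon, +4·10° lat → SW at lon 40°, lat -50°.
Square 9, 1: +9·2° lon, +1·1° lat → SW at lon 58°, lat -49°.
Cell spans 2° lon × 1° lat. NE corner is SW corner plus one full cell.
latitude 48.00° S, longitude 60.00° E.

48.00° S, 60.00° E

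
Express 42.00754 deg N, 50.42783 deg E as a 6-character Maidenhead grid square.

Offset from 180°W / 90°S: lon 230.4278°, lat 132.0075°.
Field (20°×10°, letters A–R): lon ⌊230.4278/20⌋ = 11 → L; lat ⌊132.0075/10⌋ = 13 → N.
Square (2°×1°, digits 0–9): lon ⌊10.4278/2⌋ = 5; lat ⌊2.0075/1⌋ = 2.
Subsquare (5′×2.5′, letters a–x): lon ⌊0.4278/0.0833333⌋ = 5 → f; lat ⌊0.0075/0.0416667⌋ = 0 → a.

LN52fa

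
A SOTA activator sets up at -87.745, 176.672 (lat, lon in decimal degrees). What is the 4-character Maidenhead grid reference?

RA82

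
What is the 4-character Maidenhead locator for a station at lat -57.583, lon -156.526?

BD12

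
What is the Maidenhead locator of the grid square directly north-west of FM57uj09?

FM57tk90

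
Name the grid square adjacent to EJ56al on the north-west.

Longitude subsquare a = 0; −1 → -1, wraps to 23 = x, carry into square.
Longitude square 5; −1 → 4.
Latitude subsquare l = 11; +1 → 12 = m.

EJ46xm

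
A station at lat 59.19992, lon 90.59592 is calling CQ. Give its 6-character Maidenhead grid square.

Shift to the Maidenhead origin (180°W, 90°S): lon 270.5959, lat 149.1999.
Field: lon ⌊270.5959/20⌋ = 13 → N; lat ⌊149.1999/10⌋ = 14 → O.
Square: lon ⌊10.5959/2⌋ = 5; lat ⌊9.1999/1⌋ = 9.
Subsquare: lon ⌊0.5959/0.0833333⌋ = 7 → h; lat ⌊0.1999/0.0416667⌋ = 4 → e.

NO59he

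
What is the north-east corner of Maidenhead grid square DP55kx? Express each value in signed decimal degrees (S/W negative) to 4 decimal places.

66.0000, -109.0833

Field D=3, P=15: +3·20° lon, +15·10° lat → SW at lon -120°, lat 60°.
Square 5, 5: +5·2° lon, +5·1° lat → SW at lon -110°, lat 65°.
Subsquare k=10, x=23: +10·0.0833333° lon, +23·0.0416667° lat → SW at lon -109.167°, lat 65.9583°.
Cell spans 0.0833333° lon × 0.0416667° lat. NE corner is SW corner plus one full cell.
latitude 66.0000, longitude -109.0833.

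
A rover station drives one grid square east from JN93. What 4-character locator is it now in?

KN03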